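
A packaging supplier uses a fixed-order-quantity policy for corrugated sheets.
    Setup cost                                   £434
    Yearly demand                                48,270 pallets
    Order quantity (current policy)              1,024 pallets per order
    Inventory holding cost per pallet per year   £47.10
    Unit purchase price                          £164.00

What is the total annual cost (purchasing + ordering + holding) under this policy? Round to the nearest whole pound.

Orders/yr = 48,270/1,024 = 47.139; ordering cost = 47.139 × £434 = £20,458.18
Average inventory = 1,024/2 = 512; holding cost = 512 × £47.1 = £24,115.20
Purchase cost = D·C = 48,270 × 164 = £7,916,280.00
Total = £20,458.18 + £24,115.20 + £7,916,280.00 = £7,960,853.38

£7,960,853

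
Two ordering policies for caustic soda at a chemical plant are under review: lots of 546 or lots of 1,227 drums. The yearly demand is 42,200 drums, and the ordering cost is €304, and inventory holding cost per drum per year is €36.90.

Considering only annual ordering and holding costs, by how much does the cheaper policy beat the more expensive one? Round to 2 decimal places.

€476.10

For each Q, cost = (D/Q)·S + (Q/2)·H.
TC(546) = (42,200/546)×304 + (546/2)×36.9 = €33,569.67
TC(1,227) = (42,200/1,227)×304 + (1,227/2)×36.9 = €33,093.57
|ΔTC| = |€33,569.67 − €33,093.57| = €476.10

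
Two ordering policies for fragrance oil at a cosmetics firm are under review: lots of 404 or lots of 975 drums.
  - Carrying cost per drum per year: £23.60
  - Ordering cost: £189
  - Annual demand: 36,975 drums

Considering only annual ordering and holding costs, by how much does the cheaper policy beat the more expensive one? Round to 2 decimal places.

TC(Q) = (D/Q)S + (Q/2)H
TC(404) = (36,975/404)×189 + (404/2)×23.6 = £22,064.91
TC(975) = (36,975/975)×189 + (975/2)×23.6 = £18,672.46
|ΔTC| = |£22,064.91 − £18,672.46| = £3,392.45

£3,392.45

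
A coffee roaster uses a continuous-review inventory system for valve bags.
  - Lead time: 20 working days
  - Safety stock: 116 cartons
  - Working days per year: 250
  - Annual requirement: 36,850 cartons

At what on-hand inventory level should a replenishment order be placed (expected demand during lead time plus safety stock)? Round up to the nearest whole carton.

3,064 cartons

Daily demand d = 36,850 / 250 = 147.400 cartons/day
Demand during lead time = 147.400 × 20 = 2,948.00
Reorder point = 2,948.00 + 116 = 3,064.00 → round up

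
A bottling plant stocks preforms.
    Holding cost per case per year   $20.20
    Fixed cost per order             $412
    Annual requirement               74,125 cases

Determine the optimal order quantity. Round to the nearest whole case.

Q* = √(2·D·S / H) = √(2·74,125·412 / 20.2) = √3,023,712.9 ≈ 1,738.88

1,739 cases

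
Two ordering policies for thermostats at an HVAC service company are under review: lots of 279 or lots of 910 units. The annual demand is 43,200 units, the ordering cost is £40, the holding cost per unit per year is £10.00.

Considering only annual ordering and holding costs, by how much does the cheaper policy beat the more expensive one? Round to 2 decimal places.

Annual cost at Q: ordering D·S/Q plus holding Q·H/2.
TC(279) = (43,200/279)×40 + (279/2)×10 = £7,588.55
TC(910) = (43,200/910)×40 + (910/2)×10 = £6,448.90
Lots of 910 are cheaper by £1,139.65.

£1,139.65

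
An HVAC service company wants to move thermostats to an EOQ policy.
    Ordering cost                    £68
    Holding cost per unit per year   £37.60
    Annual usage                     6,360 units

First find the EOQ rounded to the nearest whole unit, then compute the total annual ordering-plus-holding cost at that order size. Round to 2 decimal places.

£5,702.86

EOQ = √(2DS/H) = √(2 × 6,360 × 68 / 37.6)
    = √(23,004.26) ≈ 151.67 → Q = 152 units
Orders/yr = 6,360/152 = 41.842; ordering cost = 41.842 × £68 = £2,845.26
Average inventory = 152/2 = 76; holding cost = 76 × £37.6 = £2,857.60
Total = £2,845.26 + £2,857.60 = £5,702.86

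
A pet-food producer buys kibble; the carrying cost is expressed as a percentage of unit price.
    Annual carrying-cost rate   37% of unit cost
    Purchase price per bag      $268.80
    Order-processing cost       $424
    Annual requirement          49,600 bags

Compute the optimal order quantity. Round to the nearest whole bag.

650 bags

Carrying cost H = $268.8 × 37% = $99.4560/bag/yr
EOQ = √(2DS/H) = √(2 × 49,600 × 424 / 99.456)
    = √(422,908.62) ≈ 650.31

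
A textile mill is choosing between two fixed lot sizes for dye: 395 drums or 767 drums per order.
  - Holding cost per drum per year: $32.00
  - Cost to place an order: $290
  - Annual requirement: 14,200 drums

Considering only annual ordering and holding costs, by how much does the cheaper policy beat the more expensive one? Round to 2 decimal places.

$895.65

TC(Q) = (D/Q)S + (Q/2)H
TC(395) = (14,200/395)×290 + (395/2)×32 = $16,745.32
TC(767) = (14,200/767)×290 + (767/2)×32 = $17,640.97
Cheaper: Q = 395.  Difference = $895.65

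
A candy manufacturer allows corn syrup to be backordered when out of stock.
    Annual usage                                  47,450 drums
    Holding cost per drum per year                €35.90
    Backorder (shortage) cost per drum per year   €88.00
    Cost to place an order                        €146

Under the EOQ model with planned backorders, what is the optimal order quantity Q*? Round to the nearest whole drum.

Basic EOQ = √(2·47,450·146/35.9) = 621.244
Backorder adjustment √((H+b)/b) = √((35.9+88)/88) = 1.1866
Q* = 621.244 × 1.1866 ≈ 737.15

737 drums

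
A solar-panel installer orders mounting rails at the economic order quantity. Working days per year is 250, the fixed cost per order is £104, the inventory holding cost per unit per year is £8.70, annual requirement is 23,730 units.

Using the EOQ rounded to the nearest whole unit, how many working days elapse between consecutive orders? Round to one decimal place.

EOQ = √(2DS/H) = √(2 × 23,730 × 104 / 8.7)
    = √(567,337.93) ≈ 753.22 → Q = 753 units
T = Q/D × 250 days = 753/23,730 × 250 = 7.933 days

7.9 days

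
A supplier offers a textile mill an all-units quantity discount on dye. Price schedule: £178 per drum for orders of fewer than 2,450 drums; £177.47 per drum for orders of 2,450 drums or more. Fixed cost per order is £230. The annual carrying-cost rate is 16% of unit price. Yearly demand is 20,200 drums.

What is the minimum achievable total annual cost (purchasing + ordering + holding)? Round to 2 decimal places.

£3,611,867.64

H₁ = 16%×£178 = £28.4800;  H₂ = 16%×£177.47 = £28.3952
EOQ₁ = √(2×20,200×230/28.4800) = 571.20  (< 2,450, feasible at tier 1)
EOQ₂ = √(2×20,200×230/28.3952) = 572.05  (< 2,450 → use Q = 2,450 at tier-2 price)
TC(tier 1 (EOQ₁), Q≈571.2) = £3,611,867.64
TC(tier 2, Q≈2,450.0) = £3,621,574.45
Minimum at tier 1 (EOQ₁): £3,611,867.64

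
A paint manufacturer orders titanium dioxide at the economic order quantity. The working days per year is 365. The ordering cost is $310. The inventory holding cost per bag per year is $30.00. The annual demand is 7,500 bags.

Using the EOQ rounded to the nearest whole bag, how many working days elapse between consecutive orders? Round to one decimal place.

19.2 days

Q* = √(2·D·S / H) = √(2·7,500·310 / 30) = √155,000.0 ≈ 393.70 → Q = 394 bags
Days between orders = 365 / (D/Q) = 365 / 19.036 ≈ 19.175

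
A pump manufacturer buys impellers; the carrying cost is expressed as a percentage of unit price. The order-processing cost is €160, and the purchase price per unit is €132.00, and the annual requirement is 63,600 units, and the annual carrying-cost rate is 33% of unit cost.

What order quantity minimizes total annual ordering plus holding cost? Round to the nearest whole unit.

H = i·C = 0.33 × €132 = €43.5600 per unit-year
Optimal lot size Q* = (2 × 63,600 × €160 / €43.56)^½ ≈ 683.53

684 units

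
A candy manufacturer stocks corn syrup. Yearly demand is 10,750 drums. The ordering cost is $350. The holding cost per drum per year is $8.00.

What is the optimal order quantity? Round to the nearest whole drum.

EOQ = √(2DS/H) = √(2 × 10,750 × 350 / 8)
    = √(940,625.00) ≈ 969.86

970 drums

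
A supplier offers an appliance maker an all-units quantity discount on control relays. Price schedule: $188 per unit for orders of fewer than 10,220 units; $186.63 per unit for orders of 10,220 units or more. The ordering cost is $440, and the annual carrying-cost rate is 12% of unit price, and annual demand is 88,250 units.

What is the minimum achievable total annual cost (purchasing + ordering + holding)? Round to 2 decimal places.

H₁ = 12%×$188 = $22.5600;  H₂ = 12%×$186.63 = $22.3956
EOQ₁ = √(2×88,250×440/22.5600) = 1,855.36  (< 10,220, feasible at tier 1)
EOQ₂ = √(2×88,250×440/22.3956) = 1,862.16  (< 10,220 → use Q = 10,220 at tier-2 price)
TC(tier 1 (EOQ₁), Q≈1,855.4) = $16,632,857.01
TC(tier 2, Q≈10,220.0) = $16,588,338.43
Minimum at tier 2: $16,588,338.43

$16,588,338.43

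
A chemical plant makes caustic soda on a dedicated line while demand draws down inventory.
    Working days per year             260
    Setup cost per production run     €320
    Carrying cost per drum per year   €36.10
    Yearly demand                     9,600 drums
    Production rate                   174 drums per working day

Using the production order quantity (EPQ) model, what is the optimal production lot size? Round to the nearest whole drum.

465 drums

Daily demand d = 9,600/260 = 36.923; p = 174; 1 − d/p = 0.78780
EPQ = √(2DS / (H(1 − d/p)))
    = √(2 × 9,600 × 320 / (36.1 × 0.78780)) ≈ 464.80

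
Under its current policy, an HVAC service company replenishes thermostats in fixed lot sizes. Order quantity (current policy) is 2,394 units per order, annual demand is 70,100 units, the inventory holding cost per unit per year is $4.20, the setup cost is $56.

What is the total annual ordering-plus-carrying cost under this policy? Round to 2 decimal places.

Annual ordering cost = (D/Q)·S = (70,100/2,394) × 56 = $1,639.77
Annual holding cost  = (Q/2)·H = (2,394/2) × 4.2 = $5,027.40
Total = $1,639.77 + $5,027.40 = $6,667.17

$6,667.17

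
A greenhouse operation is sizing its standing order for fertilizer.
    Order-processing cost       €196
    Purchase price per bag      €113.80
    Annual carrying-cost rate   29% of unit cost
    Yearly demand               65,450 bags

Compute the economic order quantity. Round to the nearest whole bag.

882 bags

Carrying cost H = €113.8 × 29% = €33.0020/bag/yr
EOQ = √(2DS/H) = √(2 × 65,450 × 196 / 33.002)
    = √(777,419.55) ≈ 881.71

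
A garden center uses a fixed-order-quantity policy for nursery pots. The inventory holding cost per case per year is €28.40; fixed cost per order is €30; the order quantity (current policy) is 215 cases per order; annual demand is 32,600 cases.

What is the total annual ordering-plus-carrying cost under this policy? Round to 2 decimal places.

Orders/yr = 32,600/215 = 151.628; ordering cost = 151.628 × €30 = €4,548.84
Average inventory = 215/2 = 107.5; holding cost = 107.5 × €28.4 = €3,053.00
Total = €4,548.84 + €3,053.00 = €7,601.84

€7,601.84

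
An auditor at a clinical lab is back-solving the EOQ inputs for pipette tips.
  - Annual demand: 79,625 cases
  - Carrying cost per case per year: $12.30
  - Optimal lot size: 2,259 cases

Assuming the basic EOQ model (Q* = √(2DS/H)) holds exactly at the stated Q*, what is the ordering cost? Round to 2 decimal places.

EOQ relation: Q² = 2DS/H, so rearrange for the unknown.
S = Q²H / (2D) = 2,259² × 12.3 / (2 × 79,625) = 394.1469

$394.15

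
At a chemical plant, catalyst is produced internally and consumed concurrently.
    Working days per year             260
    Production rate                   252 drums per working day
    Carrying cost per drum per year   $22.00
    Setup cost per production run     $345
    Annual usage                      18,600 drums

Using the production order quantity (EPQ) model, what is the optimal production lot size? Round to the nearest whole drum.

903 drums

d = 18,600/260 = 71.5385 drums/day;  effective holding cost H(1 − d/p) = 22·(1 − 71.5385/252) = 15.75458
Q* = √(2DS / H_eff) = √(2·18,600·345 / 15.75458) ≈ 902.56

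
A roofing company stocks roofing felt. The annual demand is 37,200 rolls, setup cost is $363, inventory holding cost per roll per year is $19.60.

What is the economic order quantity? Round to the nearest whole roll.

1,174 rolls

Optimal lot size Q* = (2 × 37,200 × $363 / $19.6)^½ ≈ 1,173.85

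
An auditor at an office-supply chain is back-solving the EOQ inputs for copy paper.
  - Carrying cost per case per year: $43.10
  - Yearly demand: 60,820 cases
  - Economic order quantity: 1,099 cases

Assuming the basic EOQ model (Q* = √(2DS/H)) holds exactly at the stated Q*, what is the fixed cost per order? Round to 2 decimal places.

From Q* = √(2DS/H) ⇒ Q*² = 2DS/H.
S = Q²H / (2D) = 1,099² × 43.1 / (2 × 60,820) = 427.9532

$427.95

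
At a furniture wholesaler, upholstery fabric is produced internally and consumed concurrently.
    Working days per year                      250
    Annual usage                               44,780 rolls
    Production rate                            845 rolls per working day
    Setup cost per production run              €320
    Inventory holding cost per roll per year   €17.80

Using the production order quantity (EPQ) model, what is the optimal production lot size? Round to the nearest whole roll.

1,429 rolls

d = 44,780/250 = 179.1200 rolls/day;  effective holding cost H(1 − d/p) = 17.8·(1 − 179.1200/845) = 14.02682
Q* = √(2DS / H_eff) = √(2·44,780·320 / 14.02682) ≈ 1,429.40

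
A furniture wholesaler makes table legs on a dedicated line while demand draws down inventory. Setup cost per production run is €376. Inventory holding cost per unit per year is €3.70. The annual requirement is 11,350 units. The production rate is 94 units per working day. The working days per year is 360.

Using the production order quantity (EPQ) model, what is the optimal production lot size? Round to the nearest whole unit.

1,863 units

d = 11,350/360 = 31.5278 units/day;  effective holding cost H(1 − d/p) = 3.7·(1 − 31.5278/94) = 2.45901
Q* = √(2DS / H_eff) = √(2·11,350·376 / 2.45901) ≈ 1,863.06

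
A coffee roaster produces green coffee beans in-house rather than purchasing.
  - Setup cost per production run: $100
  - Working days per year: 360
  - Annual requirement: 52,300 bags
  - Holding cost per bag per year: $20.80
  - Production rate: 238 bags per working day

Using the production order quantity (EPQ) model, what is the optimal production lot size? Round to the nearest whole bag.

d = 52,300/360 = 145.2778 bags/day;  effective holding cost H(1 − d/p) = 20.8·(1 − 145.2778/238) = 8.10345
Q* = √(2DS / H_eff) = √(2·52,300·100 / 8.10345) ≈ 1,136.14

1,136 bags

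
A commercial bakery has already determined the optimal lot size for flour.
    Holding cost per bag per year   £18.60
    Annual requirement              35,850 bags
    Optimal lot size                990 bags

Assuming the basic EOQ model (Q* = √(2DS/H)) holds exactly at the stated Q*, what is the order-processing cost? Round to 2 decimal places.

£254.25

From Q* = √(2DS/H) ⇒ Q*² = 2DS/H.
S = Q²H / (2D) = 990² × 18.6 / (2 × 35,850) = 254.2519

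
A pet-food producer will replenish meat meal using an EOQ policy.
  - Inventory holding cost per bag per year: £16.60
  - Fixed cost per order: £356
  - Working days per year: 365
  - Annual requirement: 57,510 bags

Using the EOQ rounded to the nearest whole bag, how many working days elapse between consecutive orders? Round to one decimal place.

2DS/H = 2·57,510·356/16.6 = 2,466,693.98
EOQ = √2,466,693.98 ≈ 1,570.57 → Q = 1,571 bags
T = Q/D × 365 days = 1,571/57,510 × 365 = 9.971 days

10.0 days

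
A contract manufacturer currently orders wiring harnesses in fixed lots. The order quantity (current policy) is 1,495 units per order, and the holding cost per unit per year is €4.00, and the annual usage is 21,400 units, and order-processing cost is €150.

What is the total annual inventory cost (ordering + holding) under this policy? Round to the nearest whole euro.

Orders/yr = 21,400/1,495 = 14.314; ordering cost = 14.314 × €150 = €2,147.16
Average inventory = 1,495/2 = 747.5; holding cost = 747.5 × €4 = €2,990.00
Total = €2,147.16 + €2,990.00 = €5,137.16

€5,137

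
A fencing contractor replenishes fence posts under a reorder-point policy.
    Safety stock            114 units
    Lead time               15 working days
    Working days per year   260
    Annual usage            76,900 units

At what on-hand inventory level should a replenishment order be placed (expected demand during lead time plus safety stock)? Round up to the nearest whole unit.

4,551 units

Daily demand d = 76,900 / 260 = 295.769 units/day
Demand during lead time = 295.769 × 15 = 4,436.54
Reorder point = 4,436.54 + 114 = 4,550.54 → round up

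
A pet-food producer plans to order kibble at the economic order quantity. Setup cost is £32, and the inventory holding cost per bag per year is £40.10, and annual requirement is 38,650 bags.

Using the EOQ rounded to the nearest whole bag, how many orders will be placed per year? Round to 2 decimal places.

155.85 orders per year

Optimal lot size Q* = (2 × 38,650 × £32 / £40.1)^½ ≈ 248.37 → Q = 248
N = D/Q = 38,650/248 ≈ 155.847 orders/yr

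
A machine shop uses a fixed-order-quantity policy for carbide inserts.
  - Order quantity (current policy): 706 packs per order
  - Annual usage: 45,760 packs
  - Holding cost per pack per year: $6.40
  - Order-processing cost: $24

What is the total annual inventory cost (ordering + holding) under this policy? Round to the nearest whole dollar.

Orders/yr = 45,760/706 = 64.816; ordering cost = 64.816 × $24 = $1,555.58
Average inventory = 706/2 = 353; holding cost = 353 × $6.4 = $2,259.20
Total = $1,555.58 + $2,259.20 = $3,814.78

$3,815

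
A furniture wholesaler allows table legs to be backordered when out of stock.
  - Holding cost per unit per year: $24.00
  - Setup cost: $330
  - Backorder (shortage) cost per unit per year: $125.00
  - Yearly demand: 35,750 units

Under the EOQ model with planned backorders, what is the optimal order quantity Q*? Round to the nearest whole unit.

1,083 units

Q* = √(2DS/H) · √((H + b)/b)
   = √(2 × 35,750 × 330 / 24) · √((24 + 125) / 125)
   = 991.527 × 1.0918 ≈ 1,082.54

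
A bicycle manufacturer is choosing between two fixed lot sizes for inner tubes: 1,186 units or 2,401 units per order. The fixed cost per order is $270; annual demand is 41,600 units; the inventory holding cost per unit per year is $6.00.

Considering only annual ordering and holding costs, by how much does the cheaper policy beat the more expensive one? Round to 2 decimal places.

$1,147.44

TC(Q) = (D/Q)S + (Q/2)H
TC(1,186) = (41,600/1,186)×270 + (1,186/2)×6 = $13,028.49
TC(2,401) = (41,600/2,401)×270 + (2,401/2)×6 = $11,881.05
|ΔTC| = |$13,028.49 − $11,881.05| = $1,147.44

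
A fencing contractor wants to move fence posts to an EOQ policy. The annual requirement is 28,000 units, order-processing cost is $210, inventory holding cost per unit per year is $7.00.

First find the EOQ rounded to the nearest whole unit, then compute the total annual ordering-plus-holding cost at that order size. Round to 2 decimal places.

$9,073.04

Q* = √(2·D·S / H) = √(2·28,000·210 / 7) = √1,680,000.0 ≈ 1,296.15 → Q = 1,296 units
Orders/yr = 28,000/1,296 = 21.605; ordering cost = 21.605 × $210 = $4,537.04
Average inventory = 1,296/2 = 648; holding cost = 648 × $7 = $4,536.00
Total = $4,537.04 + $4,536.00 = $9,073.04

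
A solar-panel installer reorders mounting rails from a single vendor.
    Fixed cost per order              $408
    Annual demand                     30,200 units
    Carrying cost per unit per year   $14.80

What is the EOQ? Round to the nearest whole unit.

1,290 units

2DS/H = 2·30,200·408/14.8 = 1,665,081.08
EOQ = √1,665,081.08 ≈ 1,290.38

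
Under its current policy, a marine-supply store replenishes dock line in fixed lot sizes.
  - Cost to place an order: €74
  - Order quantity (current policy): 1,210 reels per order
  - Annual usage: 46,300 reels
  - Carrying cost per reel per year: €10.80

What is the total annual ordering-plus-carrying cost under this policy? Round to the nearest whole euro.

€9,366

Annual ordering cost = (D/Q)·S = (46,300/1,210) × 74 = €2,831.57
Annual holding cost  = (Q/2)·H = (1,210/2) × 10.8 = €6,534.00
Total = €2,831.57 + €6,534.00 = €9,365.57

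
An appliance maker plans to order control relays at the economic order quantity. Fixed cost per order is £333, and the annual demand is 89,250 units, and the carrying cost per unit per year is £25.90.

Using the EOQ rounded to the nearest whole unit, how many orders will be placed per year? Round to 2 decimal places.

Optimal lot size Q* = (2 × 89,250 × £333 / £25.9)^½ ≈ 1,514.93 → Q = 1,515
N = D/Q = 89,250/1,515 ≈ 58.911 orders/yr

58.91 orders per year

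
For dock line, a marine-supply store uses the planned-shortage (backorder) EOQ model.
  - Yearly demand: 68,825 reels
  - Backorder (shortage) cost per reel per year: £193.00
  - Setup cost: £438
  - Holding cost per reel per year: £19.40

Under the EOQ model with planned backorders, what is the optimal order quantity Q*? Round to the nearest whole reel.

Q* = √(2DS/H) · √((H + b)/b)
   = √(2 × 68,825 × 438 / 19.4) · √((19.4 + 193) / 193)
   = 1,762.886 × 1.0491 ≈ 1,849.37

1,849 reels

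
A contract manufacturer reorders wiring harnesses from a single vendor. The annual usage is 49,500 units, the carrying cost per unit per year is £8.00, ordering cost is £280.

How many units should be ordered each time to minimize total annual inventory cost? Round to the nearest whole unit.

2DS/H = 2·49,500·280/8 = 3,465,000.00
EOQ = √3,465,000.00 ≈ 1,861.45

1,861 units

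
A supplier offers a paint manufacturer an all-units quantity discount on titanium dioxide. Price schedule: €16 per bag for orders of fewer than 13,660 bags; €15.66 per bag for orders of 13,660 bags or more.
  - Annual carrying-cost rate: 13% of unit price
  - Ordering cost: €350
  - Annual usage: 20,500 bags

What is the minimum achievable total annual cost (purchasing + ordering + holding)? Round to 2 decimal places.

H₁ = 13%×€16 = €2.0800;  H₂ = 13%×€15.66 = €2.0358
EOQ₁ = √(2×20,500×350/2.0800) = 2,626.60  (< 13,660, feasible at tier 1)
EOQ₂ = √(2×20,500×350/2.0358) = 2,654.96  (< 13,660 → use Q = 13,660 at tier-2 price)
TC(tier 1 (EOQ₁), Q≈2,626.6) = €333,463.33
TC(tier 2, Q≈13,660.0) = €335,459.77
Minimum at tier 1 (EOQ₁): €333,463.33

€333,463.33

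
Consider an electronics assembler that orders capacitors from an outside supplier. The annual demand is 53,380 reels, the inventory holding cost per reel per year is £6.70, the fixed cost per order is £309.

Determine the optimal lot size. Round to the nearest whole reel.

2,219 reels

EOQ = √(2DS/H) = √(2 × 53,380 × 309 / 6.7)
    = √(4,923,707.46) ≈ 2,218.94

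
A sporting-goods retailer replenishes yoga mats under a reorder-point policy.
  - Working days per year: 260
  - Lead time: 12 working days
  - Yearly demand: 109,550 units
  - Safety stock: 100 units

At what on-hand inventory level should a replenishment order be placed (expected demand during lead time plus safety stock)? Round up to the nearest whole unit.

Daily demand d = 109,550 / 260 = 421.346 units/day
Demand during lead time = 421.346 × 12 = 5,056.15
Reorder point = 5,056.15 + 100 = 5,156.15 → round up

5,157 units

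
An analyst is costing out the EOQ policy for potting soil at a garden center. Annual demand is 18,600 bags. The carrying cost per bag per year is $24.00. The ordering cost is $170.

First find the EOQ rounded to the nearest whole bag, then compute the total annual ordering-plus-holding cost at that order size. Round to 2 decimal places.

$12,319.74

Q* = √(2·D·S / H) = √(2·18,600·170 / 24) = √263,500.0 ≈ 513.32 → Q = 513 bags
Orders/yr = 18,600/513 = 36.257; ordering cost = 36.257 × $170 = $6,163.74
Average inventory = 513/2 = 256.5; holding cost = 256.5 × $24 = $6,156.00
Total = $6,163.74 + $6,156.00 = $12,319.74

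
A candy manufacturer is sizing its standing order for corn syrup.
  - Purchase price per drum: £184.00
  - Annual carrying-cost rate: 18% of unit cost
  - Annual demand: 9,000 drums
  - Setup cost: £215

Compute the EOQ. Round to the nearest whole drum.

342 drums

H = i·C = 0.18 × £184 = £33.1200 per drum-year
Q* = √(2·D·S / H) = √(2·9,000·215 / 33.12) = √116,847.8 ≈ 341.83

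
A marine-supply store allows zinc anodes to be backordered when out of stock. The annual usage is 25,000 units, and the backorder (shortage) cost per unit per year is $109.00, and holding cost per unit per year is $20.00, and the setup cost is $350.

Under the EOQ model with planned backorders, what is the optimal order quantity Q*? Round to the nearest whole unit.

1,018 units

Q* = √(2DS/H) · √((H + b)/b)
   = √(2 × 25,000 × 350 / 20) · √((20 + 109) / 109)
   = 935.414 × 1.0879 ≈ 1,017.62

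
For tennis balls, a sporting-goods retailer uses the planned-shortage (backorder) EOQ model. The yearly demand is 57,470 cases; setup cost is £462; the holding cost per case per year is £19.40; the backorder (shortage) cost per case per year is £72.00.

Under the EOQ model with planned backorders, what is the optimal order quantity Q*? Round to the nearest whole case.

1,864 cases

Basic EOQ = √(2·57,470·462/19.4) = 1,654.458
Backorder adjustment √((H+b)/b) = √((19.4+72)/72) = 1.1267
Q* = 1,654.458 × 1.1267 ≈ 1,864.07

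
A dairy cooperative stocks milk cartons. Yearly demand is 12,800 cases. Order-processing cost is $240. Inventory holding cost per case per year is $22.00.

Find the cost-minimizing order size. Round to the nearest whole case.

Optimal lot size Q* = (2 × 12,800 × $240 / $22)^½ ≈ 528.46

528 cases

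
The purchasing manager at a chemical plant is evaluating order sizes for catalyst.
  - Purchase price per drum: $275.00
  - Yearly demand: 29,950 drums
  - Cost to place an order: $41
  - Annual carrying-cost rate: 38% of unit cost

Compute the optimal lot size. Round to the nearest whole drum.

153 drums

H = i·C = 0.38 × $275 = $104.5000 per drum-year
EOQ = √(2DS/H) = √(2 × 29,950 × 41 / 104.5)
    = √(23,501.44) ≈ 153.30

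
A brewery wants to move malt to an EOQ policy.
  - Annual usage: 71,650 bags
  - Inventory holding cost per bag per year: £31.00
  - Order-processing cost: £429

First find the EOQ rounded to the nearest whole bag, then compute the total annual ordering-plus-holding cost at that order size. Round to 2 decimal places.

Optimal lot size Q* = (2 × 71,650 × £429 / £31)^½ ≈ 1,408.22 → Q = 1,408 bags
Ordering: D/Q × S = 71,650/1,408 × £429 = £21,830.86
Holding:  Q/2 × H = 1,408/2 × £31 = £21,824.00
Total = £21,830.86 + £21,824.00 = £43,654.86

£43,654.86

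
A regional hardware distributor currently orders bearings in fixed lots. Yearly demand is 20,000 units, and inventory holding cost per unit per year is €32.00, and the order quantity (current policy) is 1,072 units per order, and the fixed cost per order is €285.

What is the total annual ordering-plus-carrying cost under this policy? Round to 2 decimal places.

€22,469.16

Orders/yr = 20,000/1,072 = 18.657; ordering cost = 18.657 × €285 = €5,317.16
Average inventory = 1,072/2 = 536; holding cost = 536 × €32 = €17,152.00
Total = €5,317.16 + €17,152.00 = €22,469.16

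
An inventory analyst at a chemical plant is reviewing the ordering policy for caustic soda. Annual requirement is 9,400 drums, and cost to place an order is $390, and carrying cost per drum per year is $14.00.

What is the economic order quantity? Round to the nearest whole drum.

2DS/H = 2·9,400·390/14 = 523,714.29
EOQ = √523,714.29 ≈ 723.68

724 drums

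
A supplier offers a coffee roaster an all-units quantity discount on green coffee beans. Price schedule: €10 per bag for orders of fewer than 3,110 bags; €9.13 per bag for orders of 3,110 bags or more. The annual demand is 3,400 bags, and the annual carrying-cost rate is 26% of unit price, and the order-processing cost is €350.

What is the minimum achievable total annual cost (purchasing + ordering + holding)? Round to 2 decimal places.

€35,115.90

H₁ = 26%×€10 = €2.6000;  H₂ = 26%×€9.13 = €2.3738
EOQ₁ = √(2×3,400×350/2.6000) = 956.76  (< 3,110, feasible at tier 1)
EOQ₂ = √(2×3,400×350/2.3738) = 1,001.31  (< 3,110 → use Q = 3,110 at tier-2 price)
TC(tier 1 (EOQ₁), Q≈956.8) = €36,487.57
TC(tier 2, Q≈3,110.0) = €35,115.90
Minimum at tier 2: €35,115.90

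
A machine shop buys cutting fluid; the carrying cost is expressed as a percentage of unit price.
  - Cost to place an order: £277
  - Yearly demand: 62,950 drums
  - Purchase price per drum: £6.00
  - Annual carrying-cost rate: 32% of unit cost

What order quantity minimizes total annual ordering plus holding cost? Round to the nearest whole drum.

Carrying cost H = £6 × 32% = £1.9200/drum/yr
Q* = √(2·D·S / H) = √(2·62,950·277 / 1.92) = √18,163,697.9 ≈ 4,261.89

4,262 drums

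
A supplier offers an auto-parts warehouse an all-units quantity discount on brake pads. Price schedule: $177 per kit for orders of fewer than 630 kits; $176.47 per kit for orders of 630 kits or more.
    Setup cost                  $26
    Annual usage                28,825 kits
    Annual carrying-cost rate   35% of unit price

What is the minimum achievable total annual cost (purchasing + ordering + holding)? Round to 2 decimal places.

$5,107,393.17

H₁ = 35%×$177 = $61.9500;  H₂ = 35%×$176.47 = $61.7645
EOQ₁ = √(2×28,825×26/61.9500) = 155.55  (< 630, feasible at tier 1)
EOQ₂ = √(2×28,825×26/61.7645) = 155.78  (< 630 → use Q = 630 at tier-2 price)
TC(tier 1 (EOQ₁), Q≈155.5) = $5,111,661.23
TC(tier 2, Q≈630.0) = $5,107,393.17
Minimum at tier 2: $5,107,393.17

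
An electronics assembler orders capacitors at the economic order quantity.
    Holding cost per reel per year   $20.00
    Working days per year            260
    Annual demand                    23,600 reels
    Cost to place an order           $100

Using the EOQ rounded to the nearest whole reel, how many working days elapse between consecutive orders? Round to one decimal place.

5.4 days

EOQ = √(2DS/H) = √(2 × 23,600 × 100 / 20)
    = √(236,000.00) ≈ 485.80 → Q = 486 reels
Days between orders = 260 / (D/Q) = 260 / 48.560 ≈ 5.354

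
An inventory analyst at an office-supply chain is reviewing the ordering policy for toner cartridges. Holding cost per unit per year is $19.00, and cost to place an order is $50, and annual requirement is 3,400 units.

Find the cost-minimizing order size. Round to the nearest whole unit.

EOQ = √(2DS/H) = √(2 × 3,400 × 50 / 19)
    = √(17,894.74) ≈ 133.77

134 units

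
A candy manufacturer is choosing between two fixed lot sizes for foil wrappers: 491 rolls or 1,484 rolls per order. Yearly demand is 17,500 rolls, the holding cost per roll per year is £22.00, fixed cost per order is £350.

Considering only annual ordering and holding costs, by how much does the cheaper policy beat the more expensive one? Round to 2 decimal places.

TC(Q) = (D/Q)S + (Q/2)H
TC(491) = (17,500/491)×350 + (491/2)×22 = £17,875.54
TC(1,484) = (17,500/1,484)×350 + (1,484/2)×22 = £20,451.36
Cheaper: Q = 491.  Difference = £2,575.82

£2,575.82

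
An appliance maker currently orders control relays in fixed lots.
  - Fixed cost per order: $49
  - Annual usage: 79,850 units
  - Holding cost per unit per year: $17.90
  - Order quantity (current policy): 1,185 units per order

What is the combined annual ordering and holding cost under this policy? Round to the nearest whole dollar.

Annual ordering cost = (D/Q)·S = (79,850/1,185) × 49 = $3,301.81
Annual holding cost  = (Q/2)·H = (1,185/2) × 17.9 = $10,605.75
Total = $3,301.81 + $10,605.75 = $13,907.56

$13,908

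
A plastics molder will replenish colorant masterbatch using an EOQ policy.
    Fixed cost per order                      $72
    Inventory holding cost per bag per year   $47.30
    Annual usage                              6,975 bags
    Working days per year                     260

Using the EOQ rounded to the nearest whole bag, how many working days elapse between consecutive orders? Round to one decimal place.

2DS/H = 2·6,975·72/47.3 = 21,234.67
EOQ = √21,234.67 ≈ 145.72 → Q = 146 bags
Cycle time = (working days × Q)/D = (260 × 146) / 6,975 = 5.442 days

5.4 days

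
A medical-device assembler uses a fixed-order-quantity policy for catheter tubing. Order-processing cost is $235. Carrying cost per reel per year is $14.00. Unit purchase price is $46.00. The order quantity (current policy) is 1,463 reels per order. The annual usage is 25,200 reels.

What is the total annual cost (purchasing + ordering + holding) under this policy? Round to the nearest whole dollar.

Annual ordering cost = (D/Q)·S = (25,200/1,463) × 235 = $4,047.85
Annual holding cost  = (Q/2)·H = (1,463/2) × 14 = $10,241.00
Purchase cost = D·C = 25,200 × 46 = $1,159,200.00
Total = $4,047.85 + $10,241.00 + $1,159,200.00 = $1,173,488.85

$1,173,489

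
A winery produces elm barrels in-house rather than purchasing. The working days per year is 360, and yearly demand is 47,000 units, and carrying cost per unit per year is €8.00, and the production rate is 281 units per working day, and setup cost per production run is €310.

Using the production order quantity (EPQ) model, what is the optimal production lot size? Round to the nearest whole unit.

2,608 units

d = 47,000/360 = 130.5556 units/day;  effective holding cost H(1 − d/p) = 8·(1 − 130.5556/281) = 4.28312
Q* = √(2DS / H_eff) = √(2·47,000·310 / 4.28312) ≈ 2,608.34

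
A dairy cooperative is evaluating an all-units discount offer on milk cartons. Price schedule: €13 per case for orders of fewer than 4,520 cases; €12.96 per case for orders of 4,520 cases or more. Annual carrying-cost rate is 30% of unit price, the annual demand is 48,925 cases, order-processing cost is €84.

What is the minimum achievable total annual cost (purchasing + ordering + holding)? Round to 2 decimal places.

€641,686.77

H₁ = 30%×€13 = €3.9000;  H₂ = 30%×€12.96 = €3.8880
EOQ₁ = √(2×48,925×84/3.9000) = 1,451.74  (< 4,520, feasible at tier 1)
EOQ₂ = √(2×48,925×84/3.8880) = 1,453.97  (< 4,520 → use Q = 4,520 at tier-2 price)
TC(tier 1 (EOQ₁), Q≈1,451.7) = €641,686.77
TC(tier 2, Q≈4,520.0) = €643,764.11
Minimum at tier 1 (EOQ₁): €641,686.77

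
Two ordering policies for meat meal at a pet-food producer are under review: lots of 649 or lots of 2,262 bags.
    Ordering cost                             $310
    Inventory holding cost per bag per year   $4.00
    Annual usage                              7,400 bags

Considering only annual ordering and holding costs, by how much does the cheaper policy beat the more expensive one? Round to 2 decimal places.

$705.48

For each Q, cost = (D/Q)·S + (Q/2)·H.
TC(649) = (7,400/649)×310 + (649/2)×4 = $4,832.67
TC(2,262) = (7,400/2,262)×310 + (2,262/2)×4 = $5,538.15
Cheaper: Q = 649.  Difference = $705.48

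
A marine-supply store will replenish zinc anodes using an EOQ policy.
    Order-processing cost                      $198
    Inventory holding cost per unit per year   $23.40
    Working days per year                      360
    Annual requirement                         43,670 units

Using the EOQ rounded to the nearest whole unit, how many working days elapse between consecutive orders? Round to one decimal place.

7.1 days

2DS/H = 2·43,670·198/23.4 = 739,030.77
EOQ = √739,030.77 ≈ 859.67 → Q = 860 units
T = Q/D × 360 days = 860/43,670 × 360 = 7.090 days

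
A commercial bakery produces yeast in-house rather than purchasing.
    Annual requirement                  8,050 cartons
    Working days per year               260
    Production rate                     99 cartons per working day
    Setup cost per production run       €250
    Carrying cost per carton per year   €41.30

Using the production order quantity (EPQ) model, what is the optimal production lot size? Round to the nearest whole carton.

d = 8,050/260 = 30.9615 cartons/day;  effective holding cost H(1 − d/p) = 41.3·(1 − 30.9615/99) = 28.38372
Q* = √(2DS / H_eff) = √(2·8,050·250 / 28.38372) ≈ 376.57

377 cartons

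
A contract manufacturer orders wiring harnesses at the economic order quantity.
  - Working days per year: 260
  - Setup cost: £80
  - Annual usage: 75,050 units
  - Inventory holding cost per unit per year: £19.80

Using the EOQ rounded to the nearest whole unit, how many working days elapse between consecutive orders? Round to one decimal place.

2DS/H = 2·75,050·80/19.8 = 606,464.65
EOQ = √606,464.65 ≈ 778.76 → Q = 779 units
Days between orders = 260 / (D/Q) = 260 / 96.341 ≈ 2.699

2.7 days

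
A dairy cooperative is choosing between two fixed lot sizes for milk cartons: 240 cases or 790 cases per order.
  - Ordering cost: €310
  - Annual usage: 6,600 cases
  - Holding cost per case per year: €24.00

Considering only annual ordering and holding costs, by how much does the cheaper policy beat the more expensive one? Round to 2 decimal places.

€664.87

TC(Q) = (D/Q)S + (Q/2)H
TC(240) = (6,600/240)×310 + (240/2)×24 = €11,405.00
TC(790) = (6,600/790)×310 + (790/2)×24 = €12,069.87
|ΔTC| = |€11,405.00 − €12,069.87| = €664.87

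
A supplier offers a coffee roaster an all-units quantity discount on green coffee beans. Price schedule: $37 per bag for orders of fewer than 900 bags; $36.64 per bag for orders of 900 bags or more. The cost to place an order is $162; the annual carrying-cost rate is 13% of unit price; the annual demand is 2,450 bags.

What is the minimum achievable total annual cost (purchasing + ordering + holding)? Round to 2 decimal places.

H₁ = 13%×$37 = $4.8100;  H₂ = 13%×$36.64 = $4.7632
EOQ₁ = √(2×2,450×162/4.8100) = 406.24  (< 900, feasible at tier 1)
EOQ₂ = √(2×2,450×162/4.7632) = 408.23  (< 900 → use Q = 900 at tier-2 price)
TC(tier 1 (EOQ₁), Q≈406.2) = $92,604.02
TC(tier 2, Q≈900.0) = $92,352.44
Minimum at tier 2: $92,352.44

$92,352.44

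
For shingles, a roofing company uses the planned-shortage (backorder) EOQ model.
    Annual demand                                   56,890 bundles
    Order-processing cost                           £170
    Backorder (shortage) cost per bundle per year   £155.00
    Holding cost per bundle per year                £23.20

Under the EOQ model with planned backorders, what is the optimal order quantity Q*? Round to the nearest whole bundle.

979 bundles

Basic EOQ = √(2·56,890·170/23.2) = 913.090
Backorder adjustment √((H+b)/b) = √((23.2+155)/155) = 1.0722
Q* = 913.090 × 1.0722 ≈ 979.04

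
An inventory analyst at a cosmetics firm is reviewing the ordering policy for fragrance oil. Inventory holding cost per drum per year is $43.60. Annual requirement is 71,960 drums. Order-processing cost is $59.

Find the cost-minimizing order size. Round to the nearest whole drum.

441 drums

EOQ = √(2DS/H) = √(2 × 71,960 × 59 / 43.6)
    = √(194,754.13) ≈ 441.31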